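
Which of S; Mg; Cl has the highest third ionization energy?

Mg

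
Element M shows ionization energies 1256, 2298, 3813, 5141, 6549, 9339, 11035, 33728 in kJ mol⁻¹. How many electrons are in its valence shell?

Look for the largest jump between consecutive ionization energies: IE8/IE7 ≈ 3.1, far larger than any earlier ratio.
That jump marks the point where a core electron is being removed. So the atom has 7 valence electrons.

7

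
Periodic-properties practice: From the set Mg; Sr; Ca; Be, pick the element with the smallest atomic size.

Be

Across a period the added protons contract the valence shell; down a group each new principal shell makes the atom larger.
All are in group 2, so atomic radius increases down the group.
The smallest atomic size among these belongs to Be.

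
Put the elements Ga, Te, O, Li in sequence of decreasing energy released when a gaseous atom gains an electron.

Te > O > Li > Ga

Li is in period 2, group 1; O is in period 2, group 16; Ga is in period 4, group 13; Te is in period 5, group 16.
Adding an electron releases more energy for atoms nearer the top right (short of the noble gases).
Neither a single period nor a single group — weigh both effects.
Li > Ga: period and group pull opposite ways; the down-group shift dominates (60 vs 29 kJ/mol).
O > Li: O lies to the right of Li in period 2, so the across-period effect alone puts O higher.
Te > O: this pair runs against the simple trend — see the exception note.
Note the exception: Te has a higher electron affinity than O, contrary to the simple trend — O's compact 2p subshell gives strong electron–electron repulsion on the added electron.
Tabulated electron affinity (kJ/mol): Li 60, O 141, Ga 29, Te 190.
So from highest to lowest: Te > O > Li > Ga.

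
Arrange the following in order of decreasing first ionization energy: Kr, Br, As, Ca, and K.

K is in period 4, group 1; Ca is in period 4, group 2; As is in period 4, group 15; Br is in period 4, group 17; Kr is in period 4, group 18.
Across a period the outer electron is held more tightly (higher IE₁); down a group it sits in a higher shell, more shielded, and comes off more easily.
All lie in period 4, so first ionization energy increases left to right.
So from highest to lowest: Kr > Br > As > Ca > K.

Kr, Br, As, Ca, K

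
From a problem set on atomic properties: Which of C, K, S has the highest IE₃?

After 2 electrons have been removed, what remains? C²⁺ still has 2 valence electrons; K²⁺ is already 1 electron into the core; S²⁺ still has 4 valence electrons.
Usually core removal costs more than valence removal, but here the competition is close: a tightly held n=2 valence electron can cost more to remove than an n=3 core electron, so the actual values have to decide it.
Valence configurations: C²⁺ [He]2s², S²⁺ [Ne]3s²3p².
The numbers (kJ/mol): C 4620, K 4420, S 3357.
Overall IE_3 order: S < K < C.

C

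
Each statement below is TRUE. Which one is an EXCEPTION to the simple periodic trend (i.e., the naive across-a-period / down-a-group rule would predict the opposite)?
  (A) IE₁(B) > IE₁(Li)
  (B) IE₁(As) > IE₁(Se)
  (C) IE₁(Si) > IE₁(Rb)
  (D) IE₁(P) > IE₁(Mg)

(B)

The general trend: first ionisation energy increases across a period and decreases down a group.
(A) B (period 2, group 13) vs Li (period 2, group 1): the stated order agrees with the simple trend.
(B) As (period 4, group 15) vs Se (period 4, group 16): the stated order contradicts the simple trend.
(C) Si (period 3, group 14) vs Rb (period 5, group 1): the stated order agrees with the simple trend.
(D) P (period 3, group 15) vs Mg (period 3, group 2): the stated order agrees with the simple trend.
The exception is (B): Se (4p⁴) ionizes more easily than half-filled As (4p³).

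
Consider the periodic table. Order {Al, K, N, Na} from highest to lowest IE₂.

Na > K > N > Al

Consider each +1 ion: Al⁺ still has 2 valence electrons; K⁺ is the bare [Ar] core; N⁺ still has 4 valence electrons; Na⁺ is the bare [Ne] core.
Breaking into a closed-shell core is much more expensive than removing a leftover valence electron — K and Na have the largest IE_2 here.
Valence configurations: Al⁺ [Ne]3s², N⁺ [He]2s²2p².
Tabulated IE_2 (kJ/mol): Al 1817, K 3052, N 2856, Na 4562.
Putting it together, IE_2: Al < N < K < Na.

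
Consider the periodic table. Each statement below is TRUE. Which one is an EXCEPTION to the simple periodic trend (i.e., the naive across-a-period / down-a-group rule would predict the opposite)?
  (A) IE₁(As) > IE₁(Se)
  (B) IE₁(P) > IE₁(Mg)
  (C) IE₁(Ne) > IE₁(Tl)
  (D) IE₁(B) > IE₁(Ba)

(A)

The general trend: IE₁ increases across a period and decreases down a group.
(A) As (period 4, group 15) vs Se (period 4, group 16): the stated order contradicts the simple trend.
(B) P (period 3, group 15) vs Mg (period 3, group 2): the stated order agrees with the simple trend.
(C) Ne (period 2, group 18) vs Tl (period 6, group 13): the stated order agrees with the simple trend.
(D) B (period 2, group 13) vs Ba (period 6, group 2): the stated order agrees with the simple trend.
The exception is (A): Se (4p⁴) ionizes more easily than half-filled As (4p³).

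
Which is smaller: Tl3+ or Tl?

Forming Tl3+ removes 3 electrons from Tl. Fewer electrons for the same nuclear charge means less shielding and a higher Z_eff on the remaining electrons, and for main-group metals the entire outer shell is lost.
A cation is smaller than its parent atom: Tl3+ < Tl.

Tl3+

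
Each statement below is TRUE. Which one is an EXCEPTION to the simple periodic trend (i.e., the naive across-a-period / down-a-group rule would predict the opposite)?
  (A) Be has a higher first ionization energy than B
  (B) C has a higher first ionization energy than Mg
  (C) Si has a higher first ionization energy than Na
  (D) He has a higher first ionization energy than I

(A)

The general trend: first ionization energy increases across a period and decreases down a group.
(A) Be (period 2, group 2) vs B (period 2, group 13): the stated order contradicts the simple trend.
(B) C (period 2, group 14) vs Mg (period 3, group 2): the stated order agrees with the simple trend.
(C) Si (period 3, group 14) vs Na (period 3, group 1): the stated order agrees with the simple trend.
(D) He (period 1, group 18) vs I (period 5, group 17): the stated order agrees with the simple trend.
The exception is (A): removing B's lone 2p electron is easier than breaking Be's filled 2s².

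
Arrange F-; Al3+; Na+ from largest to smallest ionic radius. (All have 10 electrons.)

All of these have 10 electrons, so size is governed by nuclear charge alone: the more protons, the stronger the pull on the same electron cloud, and the smaller the ion.
Nuclear charges: Al3+ (Z=13), Na+ (Z=11), F- (Z=9).
Largest to smallest: F- > Na+ > Al3+.

F- > Na+ > Al3+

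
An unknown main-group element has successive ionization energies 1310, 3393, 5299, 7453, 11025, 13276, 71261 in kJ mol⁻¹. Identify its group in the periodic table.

Group 16

Look for the largest jump between consecutive ionization energies: IE7/IE6 ≈ 5.4, far larger than any earlier ratio.
That jump marks the point where a core electron is being removed. So the atom has 6 valence electrons.
A main-group element with 6 valence electrons is in group 16.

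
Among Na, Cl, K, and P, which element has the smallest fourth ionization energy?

P

IE_4 is the cost of taking one more electron from the +3 cation: Na³⁺ is already 2 electrons into the core; Cl³⁺ still has 4 valence electrons; K³⁺ is already 2 electrons into the core; P³⁺ still has 2 valence electrons.
Breaking into a closed-shell core is much more expensive than removing a leftover valence electron — K and Na have the largest IE_4 here.
Valence configurations: Cl³⁺ [Ne]3s²3p², P³⁺ [Ne]3s².
Approximate IE_4 values (kJ/mol): Na 9543, Cl 5159, K 5877, P 4964.
Overall IE_4 order: P < Cl < K < Na.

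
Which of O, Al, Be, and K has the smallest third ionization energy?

Al

Consider each +2 ion: O²⁺ still has 4 valence electrons; Al²⁺ still has 1 valence electron; Be²⁺ is the bare [He] core; K²⁺ is already 1 electron into the core.
Usually core removal costs more than valence removal, but here the competition is close: a tightly held n=2 valence electron can cost more to remove than an n=3 core electron, so the actual values have to decide it.
Valence configurations: O²⁺ [He]2s²2p², Al²⁺ [Ne]3s¹.
The numbers (kJ/mol): O 5300, Al 2745, Be 14849, K 4420.
Hence IE_3: Al < K < O < Be.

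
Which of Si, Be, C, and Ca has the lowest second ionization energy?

IE_2 is the cost of taking one more electron from the +1 cation: Si⁺ still has 3 valence electrons; Be⁺ still has 1 valence electron; C⁺ still has 3 valence electrons; Ca⁺ still has 1 valence electron.
All are still removing valence electrons, so compare the +1 ions as you would atoms: IE_2 generally rises across a period (higher Z_eff) and falls down a group (larger shell), subject to the usual subshell exceptions.
Valence configurations: Si⁺ [Ne]3s²3p¹, Be⁺ [He]2s¹, C⁺ [He]2s²2p¹, Ca⁺ [Ar]4s¹.
The numbers (kJ/mol): Si 1577, Be 1757, C 2353, Ca 1145.
So the second ionization energies run Ca < Si < Be < C.

Ca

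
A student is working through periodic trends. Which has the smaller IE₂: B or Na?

B

Consider each +1 ion: B⁺ still has 2 valence electrons; Na⁺ is the bare [Ne] core.
Breaking into a closed-shell core is much more expensive than removing a leftover valence electron — Na has the largest IE_2 here.
Approximate IE_2 values (kJ/mol): B 2427, Na 4562.
Overall IE_2 order: B < Na.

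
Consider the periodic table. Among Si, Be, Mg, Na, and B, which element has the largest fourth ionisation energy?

B

After 3 electrons have been removed, what remains? Si³⁺ still has 1 valence electron; Be³⁺ is already 1 electron into the core; Mg³⁺ is already 1 electron into the core; Na³⁺ is already 2 electrons into the core; B³⁺ is the bare [He] core.
Breaking into a closed-shell core is much more expensive than removing a leftover valence electron — Na, Mg, Be and B have the largest IE_4 here.
The numbers (kJ/mol): Si 4356, Be 21007, Mg 10543, Na 9543, B 25026.
Putting it together, IE_4: Si < Na < Mg < Be < B.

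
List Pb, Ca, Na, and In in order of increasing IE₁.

Na is in period 3, group 1; Ca is in period 4, group 2; In is in period 5, group 13; Pb is in period 6, group 14.
Removing the outermost electron gets harder across a period and easier down a group.
These sit on a diagonal, where the across-period and down-group effects partly cancel.
In > Na: the two effects oppose for this pair; the across-period effect wins (558 vs 496 kJ/mol).
Ca > In: period and group pull opposite ways; the down-group shift dominates (590 vs 558 kJ/mol).
Pb > Ca: period and group pull opposite ways; the across-period shift dominates (716 vs 590 kJ/mol).
Approximate values (kJ/mol): Na 496, Ca 590, In 558, Pb 716.
So from lowest to highest: Na < In < Ca < Pb.

Na < In < Ca < Pb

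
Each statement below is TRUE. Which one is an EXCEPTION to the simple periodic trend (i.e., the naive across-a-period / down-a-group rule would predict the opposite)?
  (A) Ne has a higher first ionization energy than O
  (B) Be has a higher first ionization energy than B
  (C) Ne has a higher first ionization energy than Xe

(B)

The general trend: first ionization energy increases across a period and decreases down a group.
(A) Ne (period 2, group 18) vs O (period 2, group 16): the stated order agrees with the simple trend.
(B) Be (period 2, group 2) vs B (period 2, group 13): the stated order contradicts the simple trend.
(C) Ne (period 2, group 18) vs Xe (period 5, group 18): the stated order agrees with the simple trend.
The exception is (B): removing B's lone 2p electron is easier than breaking Be's filled 2s².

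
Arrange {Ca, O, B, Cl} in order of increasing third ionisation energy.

B, Cl, Ca, O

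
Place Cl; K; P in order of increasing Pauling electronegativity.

K < P < Cl

P is in period 3, group 15; Cl is in period 3, group 17; K is in period 4, group 1.
Electronegativity increases across a period and decreases down a group, tracking effective nuclear charge and atomic size.
These span different periods and groups, so the two trends combine.
P > K: both effects reinforce here, so P is clearly the higher of the two.
Cl > P: both are in period 3; the period trend gives Cl the larger value.
Tabulated electronegativity (Pauling): P 2.19, Cl 3.16, K 0.82.
So from lowest to highest: K < P < Cl.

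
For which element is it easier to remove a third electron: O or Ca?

Ca

Consider each +2 ion: O²⁺ still has 4 valence electrons; Ca²⁺ is the bare [Ar] core.
Usually core removal costs more than valence removal, but here the competition is close: a tightly held n=2 valence electron can cost more to remove than an n=3 core electron, so the actual values have to decide it.
The numbers (kJ/mol): O 5300, Ca 4912.
Overall IE_3 order: Ca < O.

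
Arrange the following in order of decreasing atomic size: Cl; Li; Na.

Na > Li > Cl

Li is in period 2, group 1; Na is in period 3, group 1; Cl is in period 3, group 17.
Radius decreases left→right (rising Z_eff, same n) and increases top→bottom (higher n).
Here both period and group differ, so the two effects have to be weighed against each other.
Li > Cl: period and group pull opposite ways; the across-period shift dominates (133 vs 99 pm).
Na > Li: Na sits below Li in group 1, so the down-group effect alone puts Na larger.
Tabulated atomic radius (pm): Li 133, Na 155, Cl 99.
So from largest to smallest: Na > Li > Cl.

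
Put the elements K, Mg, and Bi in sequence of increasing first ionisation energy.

K < Bi < Mg

Mg is in period 3, group 2; K is in period 4, group 1; Bi is in period 6, group 15.
IE₁ increases left→right with effective nuclear charge and decreases top→bottom as the valence shell moves farther out.
Here both period and group differ, so the two effects have to be weighed against each other.
Bi > K: period and group pull opposite ways; the across-period shift dominates (703 vs 419 kJ/mol).
Mg > Bi: the two effects oppose for this pair; the down-group effect wins (738 vs 703 kJ/mol).
Tabulated first ionization energy (kJ/mol): Mg 738, K 419, Bi 703.
So from lowest to highest: K < Bi < Mg.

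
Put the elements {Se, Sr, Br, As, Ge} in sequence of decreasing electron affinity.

Electron affinity generally becomes more exothermic across a period toward the halogens and less exothermic down a group.
These span different periods and groups, so the two trends combine.
As > Sr: relative to Sr, both the across-period and down-group shifts push As's electron affinity up.
Ge > As: this pair runs against the simple trend — see the exception note.
Se > Ge: both are in period 4; the period trend gives Se the larger value.
Br > Se: both are in period 4; the period trend gives Br the larger value.
Note the exception: Ge has a higher electron affinity than As, contrary to the simple trend — adding an electron to As's half-filled 4p³ is unfavourable, so Ge (4p²) has the more exothermic EA.
Approximate values (kJ/mol): Ge 119, As 78, Se 195, Br 325, Sr 5.
So from highest to lowest: Br > Se > Ge > As > Sr.

Br > Se > Ge > As > Sr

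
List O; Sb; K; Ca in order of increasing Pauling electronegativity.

K, Ca, Sb, O

Smaller atoms with higher effective nuclear charge are more electronegative.
These span different periods and groups, so the two trends combine.
Ca > K: Ca lies to the right of K in period 4, so the across-period effect alone puts Ca higher.
Sb > Ca: the two effects oppose for this pair; the across-period effect wins (2.05 vs 1.00).
O > Sb: both effects reinforce here, so O is clearly the higher of the two.
Tabulated electronegativity (Pauling): O 3.44, K 0.82, Ca 1.00, Sb 2.05.
So from lowest to highest: K < Ca < Sb < O.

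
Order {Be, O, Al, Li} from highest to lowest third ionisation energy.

IE_3 is the cost of taking one more electron from the +2 cation: Be²⁺ is the bare [He] core; O²⁺ still has 4 valence electrons; Al²⁺ still has 1 valence electron; Li²⁺ is already 1 electron into the core.
Pulling an electron out of a noble-gas core costs far more than removing a remaining valence electron, so Li and Be sit at the high end of IE_3.
Valence configurations: O²⁺ [He]2s²2p², Al²⁺ [Ne]3s¹.
Tabulated IE_3 (kJ/mol): Be 14849, O 5300, Al 2745, Li 11815.
So the third ionization energies run Al < O < Li < Be.

Be > Li > O > Al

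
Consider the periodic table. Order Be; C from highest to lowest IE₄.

Consider each +3 ion: Be³⁺ is already 1 electron into the core; C³⁺ still has 1 valence electron.
Core electrons are held far more tightly than valence electrons, so Be tops the IE_4 order.
Approximate IE_4 values (kJ/mol): Be 21007, C 6223.
Hence IE_4: C < Be.

Be, C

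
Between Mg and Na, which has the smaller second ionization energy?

Mg

The second ionization energy removes an electron from the +1 ion. For each element: Mg⁺ still has 1 valence electron; Na⁺ is the bare [Ne] core.
Pulling an electron out of a noble-gas core costs far more than removing a remaining valence electron, so Na sits at the high end of IE_2.
Tabulated IE_2 (kJ/mol): Mg 1451, Na 4562.
Putting it together, IE_2: Mg < Na.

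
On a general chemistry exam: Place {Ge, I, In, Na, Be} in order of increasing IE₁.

Be is in period 2, group 2; Na is in period 3, group 1; Ge is in period 4, group 14; In is in period 5, group 13; I is in period 5, group 17.
Removing the outermost electron gets harder across a period and easier down a group.
Neither a single period nor a single group — weigh both effects.
In > Na: period and group pull opposite ways; the across-period shift dominates (558 vs 496 kJ/mol).
Ge > In: relative to In, both the across-period and down-group shifts push Ge's first ionization energy up.
Be > Ge: the two effects oppose for this pair; the down-group effect wins (900 vs 762 kJ/mol).
I > Be: the two effects oppose for this pair; the across-period effect wins (1008 vs 900 kJ/mol).
For reference (kJ/mol): Be 900, Na 496, Ge 762, In 558, I 1008.
So from lowest to highest: Na < In < Ge < Be < I.

Na < In < Ge < Be < I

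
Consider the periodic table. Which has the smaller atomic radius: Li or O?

Li is in period 2, group 1; O is in period 2, group 16.
Moving right in a period, electrons are added to the same shell under a stronger nuclear pull, so atoms get smaller; moving down, a new shell is opened and atoms get larger.
All lie in period 2, so atomic radius increases right to left.
So O has the smaller atomic radius (O < Li).

O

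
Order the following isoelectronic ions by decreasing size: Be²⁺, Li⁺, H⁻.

All of these have 2 electrons, so size is governed by nuclear charge alone: the more protons, the stronger the pull on the same electron cloud, and the smaller the ion.
Nuclear charges: Be²⁺ (Z=4), Li⁺ (Z=3), H⁻ (Z=1).
Largest to smallest: H⁻ > Li⁺ > Be²⁺.

H⁻ > Li⁺ > Be²⁺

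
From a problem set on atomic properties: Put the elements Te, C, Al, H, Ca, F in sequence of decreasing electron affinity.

F, Te, C, H, Al, Ca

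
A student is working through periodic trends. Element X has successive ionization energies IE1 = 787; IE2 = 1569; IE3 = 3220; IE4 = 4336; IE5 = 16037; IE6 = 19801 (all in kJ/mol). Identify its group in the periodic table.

Group 14

Look for the largest jump between consecutive ionization energies: IE5/IE4 ≈ 3.7, far larger than any earlier ratio.
That jump marks the point where a core electron is being removed. So the atom has 4 valence electrons.
A main-group element with 4 valence electrons is in group 14.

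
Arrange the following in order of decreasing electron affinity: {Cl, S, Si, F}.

EA tends to increase across a period and decrease down a group, though the pattern is less regular than for IE or radius.
These span different periods and groups, so the two trends combine.
S > Si: both are in period 3; the period trend gives S the larger value.
F > S: both effects reinforce here, so F is clearly the higher of the two.
Cl > F: this pair runs against the simple trend — see the exception note.
Note the exception: Cl has a higher electron affinity than F, contrary to the simple trend — F's small 2p subshell makes the incoming electron feel strong e⁻–e⁻ repulsion, so Cl actually releases more energy on gaining an electron.
Tabulated electron affinity (kJ/mol): F 328, Si 134, S 200, Cl 349.
So from highest to lowest: Cl > F > S > Si.

Cl > F > S > Si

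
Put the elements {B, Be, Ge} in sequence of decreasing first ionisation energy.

Be, B, Ge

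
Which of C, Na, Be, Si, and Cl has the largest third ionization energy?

IE_3 is the cost of taking one more electron from the +2 cation: C²⁺ still has 2 valence electrons; Na²⁺ is already 1 electron into the core; Be²⁺ is the bare [He] core; Si²⁺ still has 2 valence electrons; Cl²⁺ still has 5 valence electrons.
Core electrons are held far more tightly than valence electrons, so Na and Be top the IE_3 order.
Valence configurations: C²⁺ [He]2s², Si²⁺ [Ne]3s², Cl²⁺ [Ne]3s²3p³.
Tabulated IE_3 (kJ/mol): C 4620, Na 6910, Be 14849, Si 3232, Cl 3822.
So the third ionization energies run Si < Cl < C < Na < Be.

Be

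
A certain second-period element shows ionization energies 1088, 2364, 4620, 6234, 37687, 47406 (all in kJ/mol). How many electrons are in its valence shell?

4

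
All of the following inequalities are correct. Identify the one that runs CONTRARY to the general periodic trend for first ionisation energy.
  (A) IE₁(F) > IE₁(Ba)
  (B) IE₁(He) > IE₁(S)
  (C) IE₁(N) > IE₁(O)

(C)

The general trend: first ionisation energy increases across a period and decreases down a group.
(A) F (period 2, group 17) vs Ba (period 6, group 2): the stated order agrees with the simple trend.
(B) He (period 1, group 18) vs S (period 3, group 16): the stated order agrees with the simple trend.
(C) N (period 2, group 15) vs O (period 2, group 16): the stated order contradicts the simple trend.
The exception is (C): pairing an electron in O's 2p⁴ costs repulsion energy, so O ionizes more easily than half-filled N (2p³).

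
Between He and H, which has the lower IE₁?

H is in period 1, group 1; He is in period 1, group 18.
Across a period the outer electron is held more tightly (higher IE₁); down a group it sits in a higher shell, more shielded, and comes off more easily.
All lie in period 1, so first ionization energy increases left to right.
So H has the lower IE₁ (H < He).

H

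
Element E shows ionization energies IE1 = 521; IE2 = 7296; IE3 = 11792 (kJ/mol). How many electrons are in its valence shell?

1

Look for the largest jump between consecutive ionization energies: IE2/IE1 ≈ 14.0, far larger than any earlier ratio.
That jump marks the point where a core electron is being removed. So the atom has 1 valence electron.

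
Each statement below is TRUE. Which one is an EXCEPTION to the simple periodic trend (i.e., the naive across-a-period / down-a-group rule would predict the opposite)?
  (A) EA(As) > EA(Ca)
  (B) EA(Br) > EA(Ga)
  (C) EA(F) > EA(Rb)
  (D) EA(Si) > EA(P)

(D)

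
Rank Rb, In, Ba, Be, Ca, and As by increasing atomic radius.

Be < As < In < Ca < Ba < Rb

Be is in period 2, group 2; Ca is in period 4, group 2; As is in period 4, group 15; Rb is in period 5, group 1; In is in period 5, group 13; Ba is in period 6, group 2.
Atomic radius shrinks across a period as nuclear charge pulls the same shell inward, and grows down a group as new shells are added.
Neither a single period nor a single group — weigh both effects.
As > Be: the two effects oppose for this pair; the down-group effect wins (121 vs 102 pm).
In > As: both effects reinforce here, so In is clearly the larger of the two.
Ca > In: the two effects oppose for this pair; the across-period effect wins (171 vs 142 pm).
Ba > Ca: Ba sits below Ca in group 2, so the down-group effect alone puts Ba larger.
Rb > Ba: the two effects oppose for this pair; the across-period effect wins (210 vs 196 pm).
Approximate values (pm): Be 102, Ca 171, As 121, Rb 210, In 142, Ba 196.
So from smallest to largest: Be < As < In < Ca < Ba < Rb.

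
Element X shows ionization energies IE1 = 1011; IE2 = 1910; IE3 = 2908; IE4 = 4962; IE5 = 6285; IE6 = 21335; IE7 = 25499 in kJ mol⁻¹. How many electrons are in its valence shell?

5

Look for the largest jump between consecutive ionization energies: IE6/IE5 ≈ 3.4, far larger than any earlier ratio.
That jump marks the point where a core electron is being removed. So the atom has 5 valence electrons.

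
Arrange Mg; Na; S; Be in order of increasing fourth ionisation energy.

S < Na < Mg < Be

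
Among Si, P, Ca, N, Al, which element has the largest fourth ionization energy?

Consider each +3 ion: Si³⁺ still has 1 valence electron; P³⁺ still has 2 valence electrons; Ca³⁺ is already 1 electron into the core; N³⁺ still has 2 valence electrons; Al³⁺ is the bare [Ne] core.
Usually core removal costs more than valence removal, but here the competition is close: a tightly held n=2 valence electron can cost more to remove than an n=3 core electron, so the actual values have to decide it.
Valence configurations: Si³⁺ [Ne]3s¹, P³⁺ [Ne]3s², N³⁺ [He]2s².
Tabulated IE_4 (kJ/mol): Si 4356, P 4964, Ca 6491, N 7475, Al 11577.
Hence IE_4: Si < P < Ca < N < Al.

Al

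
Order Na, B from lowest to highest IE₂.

B, Na

Consider each +1 ion: Na⁺ is the bare [Ne] core; B⁺ still has 2 valence electrons.
Pulling an electron out of a noble-gas core costs far more than removing a remaining valence electron, so Na sits at the high end of IE_2.
Tabulated IE_2 (kJ/mol): Na 4562, B 2427.
Hence IE_2: B < Na.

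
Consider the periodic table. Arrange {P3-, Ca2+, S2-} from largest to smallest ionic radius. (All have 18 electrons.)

P3- > S2- > Ca2+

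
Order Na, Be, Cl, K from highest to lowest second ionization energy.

The second ionization energy removes an electron from the +1 ion. For each element: Na⁺ is the bare [Ne] core; Be⁺ still has 1 valence electron; Cl⁺ still has 6 valence electrons; K⁺ is the bare [Ar] core.
Breaking into a closed-shell core is much more expensive than removing a leftover valence electron — K and Na have the largest IE_2 here.
Valence configurations: Be⁺ [He]2s¹, Cl⁺ [Ne]3s²3p⁴.
Approximate IE_2 values (kJ/mol): Na 4562, Be 1757, Cl 2298, K 3052.
Hence IE_2: Be < Cl < K < Na.

Na > K > Cl > Be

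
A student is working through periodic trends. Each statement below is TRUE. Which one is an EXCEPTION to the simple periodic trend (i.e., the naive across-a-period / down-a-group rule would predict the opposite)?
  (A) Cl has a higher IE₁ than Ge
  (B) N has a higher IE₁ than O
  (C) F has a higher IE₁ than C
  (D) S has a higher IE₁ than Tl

The general trend: IE₁ increases across a period and decreases down a group.
(A) Cl (period 3, group 17) vs Ge (period 4, group 14): the stated order agrees with the simple trend.
(B) N (period 2, group 15) vs O (period 2, group 16): the stated order contradicts the simple trend.
(C) F (period 2, group 17) vs C (period 2, group 14): the stated order agrees with the simple trend.
(D) S (period 3, group 16) vs Tl (period 6, group 13): the stated order agrees with the simple trend.
The exception is (B): pairing an electron in O's 2p⁴ costs repulsion energy, so O ionizes more easily than half-filled N (2p³).

(B)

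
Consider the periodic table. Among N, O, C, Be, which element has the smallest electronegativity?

Be

EN rises left→right (higher Z_eff, smaller atoms) and falls top→bottom (larger, more shielded atoms).
All lie in period 2, so electronegativity increases left to right.
The smallest electronegativity among these belongs to Be.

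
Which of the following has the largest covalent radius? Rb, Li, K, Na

Rb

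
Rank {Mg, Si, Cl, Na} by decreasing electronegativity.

Cl > Si > Mg > Na

EN rises left→right (higher Z_eff, smaller atoms) and falls top→bottom (larger, more shielded atoms).
All lie in period 3, so electronegativity increases left to right.
So from highest to lowest: Cl > Si > Mg > Na.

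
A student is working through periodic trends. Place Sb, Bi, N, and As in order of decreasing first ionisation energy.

N > As > Sb > Bi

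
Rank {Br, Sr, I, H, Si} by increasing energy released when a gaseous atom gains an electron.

EA tends to increase across a period and decrease down a group, though the pattern is less regular than for IE or radius.
Neither a single period nor a single group — weigh both effects.
H > Sr: period and group pull opposite ways; the down-group shift dominates (73 vs 5 kJ/mol).
Si > H: the two effects oppose for this pair; the across-period effect wins (134 vs 73 kJ/mol).
I > Si: the two effects oppose for this pair; the across-period effect wins (295 vs 134 kJ/mol).
Br > I: they share group 17; the group trend gives Br the larger value.
For reference (kJ/mol): H 73, Si 134, Br 325, Sr 5, I 295.
So from lowest to highest: Sr < H < Si < I < Br.

Sr < H < Si < I < Br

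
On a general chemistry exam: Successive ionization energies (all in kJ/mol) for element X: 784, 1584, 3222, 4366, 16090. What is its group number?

Group 14

Look for the largest jump between consecutive ionization energies: IE5/IE4 ≈ 3.7, far larger than any earlier ratio.
That jump marks the point where a core electron is being removed. So the atom has 4 valence electrons.
A main-group element with 4 valence electrons is in group 14.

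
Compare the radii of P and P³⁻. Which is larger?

Forming P³⁻ adds 3 electrons to P. More electron–electron repulsion in the same shell, with unchanged nuclear charge, lets the cloud expand.
An anion is larger than its parent atom: P³⁻ > P.

P³⁻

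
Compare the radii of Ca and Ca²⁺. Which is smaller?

Ca²⁺

Forming Ca²⁺ removes 2 electrons from Ca. Fewer electrons for the same nuclear charge means less shielding and a higher Z_eff on the remaining electrons, and for main-group metals the entire outer shell is lost.
A cation is smaller than its parent atom: Ca²⁺ < Ca.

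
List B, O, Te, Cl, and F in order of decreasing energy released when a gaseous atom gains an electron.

Cl > F > Te > O > B

B is in period 2, group 13; O is in period 2, group 16; F is in period 2, group 17; Cl is in period 3, group 17; Te is in period 5, group 16.
Adding an electron releases more energy for atoms nearer the top right (short of the noble gases).
Neither a single period nor a single group — weigh both effects.
O > B: both are in period 2; the period trend gives O the larger value.
Te > O: this pair runs against the simple trend — see the exception note.
F > Te: both effects reinforce here, so F is clearly the higher of the two.
Cl > F: this pair runs against the simple trend — see the exception note.
Note the exception: Te has a higher electron affinity than O, contrary to the simple trend — O's compact 2p subshell gives strong electron–electron repulsion on the added electron.
Note the exception: Cl has a higher electron affinity than F, contrary to the simple trend — F's small 2p subshell makes the incoming electron feel strong e⁻–e⁻ repulsion, so Cl actually releases more energy on gaining an electron.
Approximate values (kJ/mol): B 27, O 141, F 328, Cl 349, Te 190.
So from highest to lowest: Cl > F > Te > O > B.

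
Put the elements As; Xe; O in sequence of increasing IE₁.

As < Xe < O

O is in period 2, group 16; As is in period 4, group 15; Xe is in period 5, group 18.
IE₁ increases left→right with effective nuclear charge and decreases top→bottom as the valence shell moves farther out.
These span different periods and groups, so the two trends combine.
Xe > As: the two effects oppose for this pair; the across-period effect wins (1170 vs 947 kJ/mol).
O > Xe: period and group pull opposite ways; the down-group shift dominates (1314 vs 1170 kJ/mol).
For reference (kJ/mol): O 1314, As 947, Xe 1170.
So from lowest to highest: As < Xe < O.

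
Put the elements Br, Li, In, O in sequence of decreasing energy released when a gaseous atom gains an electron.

Br, O, Li, In

Li is in period 2, group 1; O is in period 2, group 16; Br is in period 4, group 17; In is in period 5, group 13.
Electron affinity generally becomes more exothermic across a period toward the halogens and less exothermic down a group.
These span different periods and groups, so the two trends combine.
Li > In: the two effects oppose for this pair; the down-group effect wins (60 vs 29 kJ/mol).
O > Li: O lies to the right of Li in period 2, so the across-period effect alone puts O higher.
Br > O: the two effects oppose for this pair; the across-period effect wins (325 vs 141 kJ/mol).
Tabulated electron affinity (kJ/mol): Li 60, O 141, Br 325, In 29.
So from highest to lowest: Br > O > Li > In.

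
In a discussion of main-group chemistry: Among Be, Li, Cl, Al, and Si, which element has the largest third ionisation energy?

IE_3 is the cost of taking one more electron from the +2 cation: Be²⁺ is the bare [He] core; Li²⁺ is already 1 electron into the core; Cl²⁺ still has 5 valence electrons; Al²⁺ still has 1 valence electron; Si²⁺ still has 2 valence electrons.
Breaking into a closed-shell core is much more expensive than removing a leftover valence electron — Li and Be have the largest IE_3 here.
Valence configurations: Cl²⁺ [Ne]3s²3p³, Al²⁺ [Ne]3s¹, Si²⁺ [Ne]3s².
Tabulated IE_3 (kJ/mol): Be 14849, Li 11815, Cl 3822, Al 2745, Si 3232.
Hence IE_3: Al < Si < Cl < Li < Be.

Be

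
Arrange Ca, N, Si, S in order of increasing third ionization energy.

Si, S, N, Ca

IE_3 is the cost of taking one more electron from the +2 cation: Ca²⁺ is the bare [Ar] core; N²⁺ still has 3 valence electrons; Si²⁺ still has 2 valence electrons; S²⁺ still has 4 valence electrons.
Pulling an electron out of a noble-gas core costs far more than removing a remaining valence electron, so Ca sits at the high end of IE_3.
Valence configurations: N²⁺ [He]2s²2p¹, Si²⁺ [Ne]3s², S²⁺ [Ne]3s²3p².
Tabulated IE_3 (kJ/mol): Ca 4912, N 4578, Si 3232, S 3357.
Putting it together, IE_3: Si < S < N < Ca.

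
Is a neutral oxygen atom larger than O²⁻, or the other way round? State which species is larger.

Forming O²⁻ adds 2 electrons to O. More electron–electron repulsion in the same shell, with unchanged nuclear charge, lets the cloud expand.
An anion is larger than its parent atom: O²⁻ > O.

O²⁻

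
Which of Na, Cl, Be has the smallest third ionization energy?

Cl

Consider each +2 ion: Na²⁺ is already 1 electron into the core; Cl²⁺ still has 5 valence electrons; Be²⁺ is the bare [He] core.
Breaking into a closed-shell core is much more expensive than removing a leftover valence electron — Na and Be have the largest IE_3 here.
The numbers (kJ/mol): Na 6910, Cl 3822, Be 14849.
Putting it together, IE_3: Cl < Na < Be.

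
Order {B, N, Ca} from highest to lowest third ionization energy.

IE_3 is the cost of taking one more electron from the +2 cation: B²⁺ still has 1 valence electron; N²⁺ still has 3 valence electrons; Ca²⁺ is the bare [Ar] core.
Breaking into a closed-shell core is much more expensive than removing a leftover valence electron — Ca has the largest IE_3 here.
Valence configurations: B²⁺ [He]2s¹, N²⁺ [He]2s²2p¹.
Tabulated IE_3 (kJ/mol): B 3660, N 4578, Ca 4912.
Hence IE_3: B < N < Ca.

Ca > N > B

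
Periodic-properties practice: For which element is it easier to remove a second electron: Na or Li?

After 1 electron has been removed, what remains? Na⁺ is the bare [Ne] core; Li⁺ is the bare [He] core.
All of these are removing an electron from a noble-gas core or deeper; the smaller core (lower principal quantum number) is held far more tightly, and within a period the higher nuclear charge binds the same core more tightly.
Approximate IE_2 values (kJ/mol): Na 4562, Li 7298.
Putting it together, IE_2: Na < Li.

Na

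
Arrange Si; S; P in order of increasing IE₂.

After 1 electron has been removed, what remains? Si⁺ still has 3 valence electrons; S⁺ still has 5 valence electrons; P⁺ still has 4 valence electrons.
All are still removing valence electrons, so compare the +1 ions as you would atoms: IE_2 generally rises across a period (higher Z_eff) and falls down a group (larger shell), subject to the usual subshell exceptions.
Valence configurations: Si⁺ [Ne]3s²3p¹, S⁺ [Ne]3s²3p³, P⁺ [Ne]3s²3p².
Tabulated IE_2 (kJ/mol): Si 1577, S 2252, P 1907.
So the second ionization energies run Si < P < S.

Si, P, S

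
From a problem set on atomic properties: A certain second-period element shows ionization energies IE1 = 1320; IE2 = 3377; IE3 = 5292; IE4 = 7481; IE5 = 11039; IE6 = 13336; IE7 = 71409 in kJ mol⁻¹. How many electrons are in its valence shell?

Look for the largest jump between consecutive ionization energies: IE7/IE6 ≈ 5.4, far larger than any earlier ratio.
That jump marks the point where a core electron is being removed. So the atom has 6 valence electrons.

6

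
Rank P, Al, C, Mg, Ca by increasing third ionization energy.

Al, P, C, Ca, Mg

The third ionization energy removes an electron from the +2 ion. For each element: P²⁺ still has 3 valence electrons; Al²⁺ still has 1 valence electron; C²⁺ still has 2 valence electrons; Mg²⁺ is the bare [Ne] core; Ca²⁺ is the bare [Ar] core.
Pulling an electron out of a noble-gas core costs far more than removing a remaining valence electron, so Ca and Mg sit at the high end of IE_3.
Valence configurations: P²⁺ [Ne]3s²3p¹, Al²⁺ [Ne]3s¹, C²⁺ [He]2s².
The numbers (kJ/mol): P 2914, Al 2745, C 4620, Mg 7733, Ca 4912.
So the third ionization energies run Al < P < C < Ca < Mg.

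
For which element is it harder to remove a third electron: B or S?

IE_3 is the cost of taking one more electron from the +2 cation: B²⁺ still has 1 valence electron; S²⁺ still has 4 valence electrons.
All are still removing valence electrons, so compare the +2 ions as you would atoms: IE_3 generally rises across a period (higher Z_eff) and falls down a group (larger shell), subject to the usual subshell exceptions.
Valence configurations: B²⁺ [He]2s¹, S²⁺ [Ne]3s²3p².
Tabulated IE_3 (kJ/mol): B 3660, S 3357.
So the third ionization energies run S < B.

B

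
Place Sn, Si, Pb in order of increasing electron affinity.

Pb, Sn, Si

Si is in period 3, group 14; Sn is in period 5, group 14; Pb is in period 6, group 14.
Electron affinity generally becomes more exothermic across a period toward the halogens and less exothermic down a group.
All are in group 14, so electron affinity increases up the group.
So from lowest to highest: Pb < Sn < Si.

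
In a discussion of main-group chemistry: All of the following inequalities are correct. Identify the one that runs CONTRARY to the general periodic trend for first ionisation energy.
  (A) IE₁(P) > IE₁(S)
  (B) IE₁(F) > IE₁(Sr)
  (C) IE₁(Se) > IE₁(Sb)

(A)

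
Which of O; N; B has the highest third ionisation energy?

O

The third ionization energy removes an electron from the +2 ion. For each element: O²⁺ still has 4 valence electrons; N²⁺ still has 3 valence electrons; B²⁺ still has 1 valence electron.
All are still removing valence electrons, so compare the +2 ions as you would atoms: IE_3 generally rises across a period (higher Z_eff) and falls down a group (larger shell), subject to the usual subshell exceptions.
Valence configurations: O²⁺ [He]2s²2p², N²⁺ [He]2s²2p¹, B²⁺ [He]2s¹.
Approximate IE_3 values (kJ/mol): O 5300, N 4578, B 3660.
So the third ionization energies run B < N < O.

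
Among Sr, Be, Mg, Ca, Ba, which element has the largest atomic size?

Ba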